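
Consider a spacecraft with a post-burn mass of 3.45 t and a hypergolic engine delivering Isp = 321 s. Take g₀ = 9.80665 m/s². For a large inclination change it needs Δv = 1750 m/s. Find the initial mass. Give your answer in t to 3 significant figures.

initial mass ≈ 6.02 t

v_e = Isp · g₀ = 321 × 9.80665 = 3147.9 m/s.
By the Tsiolkovsky rocket equation, m₀/m_f = exp(Δv / v_e) = exp(1750 / 3147.9) = exp(0.5559) = 1.7435.
m₀ = m_f × 1.7435 = 3.45 × 1.7435 = 6.01508 t.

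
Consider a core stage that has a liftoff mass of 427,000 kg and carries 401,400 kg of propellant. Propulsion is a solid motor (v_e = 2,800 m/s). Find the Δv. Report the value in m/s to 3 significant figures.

Δv ≈ 7880 m/s

m_f = m₀ − m_prop = 427,000 − 401,400 = 25,600 kg.
From the ideal rocket equation, Δv = v_e · ln(m₀/m_f) = 2800.0 × ln(16.68) = 2800.0 × 2.8142 ≈ 7879.7 m/s.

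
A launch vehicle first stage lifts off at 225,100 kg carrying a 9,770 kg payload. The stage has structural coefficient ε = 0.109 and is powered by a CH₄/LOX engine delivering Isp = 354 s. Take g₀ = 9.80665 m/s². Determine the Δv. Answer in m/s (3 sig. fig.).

Stage wet mass = m₀ − payload = 225,100 − 9,770 = 215,330 kg.
Stage dry mass = ε × stage wet mass = 0.109 × 215,330 = 23,471 kg.
Burnout mass m_f = stage dry + payload = 23,471 + 9,770 = 33,241 kg.
v_e = Isp · g₀ = 354 × 9.80665 = 3471.6 m/s.
Rocket equation: Δv = v_e · ln(225,100/33,241) = 3471.6 × ln(6.772) = 3471.6 × 1.9128 ≈ 6640 m/s.

Δv ≈ 6640 m/s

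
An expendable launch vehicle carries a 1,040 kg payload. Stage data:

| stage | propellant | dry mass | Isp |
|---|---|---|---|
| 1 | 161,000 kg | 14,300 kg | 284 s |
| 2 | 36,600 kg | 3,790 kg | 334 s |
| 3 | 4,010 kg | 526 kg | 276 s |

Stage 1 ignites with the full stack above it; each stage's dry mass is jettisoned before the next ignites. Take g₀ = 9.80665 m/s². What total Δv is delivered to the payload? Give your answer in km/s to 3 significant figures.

Ignition mass of stage 1 = 161,000+14,300 + 36,600+3,790 + 4,010+526 + 1,040 = 221,266 kg.
Stage 1: m₀ = 221,266 kg, m_f = 221,266 − 161,000 = 60,266 kg; Δv = 284×9.80665×ln(3.671) = 2785.1×1.3006 ≈ 3622 m/s.
Stage 2: m₀ = 45,966 kg, m_f = 45,966 − 36,600 = 9,366 kg; Δv = 334×9.80665×ln(4.908) = 3275.4×1.5908 ≈ 5211 m/s.
Stage 3: m₀ = 5,576 kg, m_f = 5,576 − 4,010 = 1,566 kg; Δv = 276×9.80665×ln(3.561) = 2706.6×1.2699 ≈ 3437 m/s.
Total Δv = 3622 + 5211 + 3437 = 12270 m/s.

Δv ≈ 12.3 km/s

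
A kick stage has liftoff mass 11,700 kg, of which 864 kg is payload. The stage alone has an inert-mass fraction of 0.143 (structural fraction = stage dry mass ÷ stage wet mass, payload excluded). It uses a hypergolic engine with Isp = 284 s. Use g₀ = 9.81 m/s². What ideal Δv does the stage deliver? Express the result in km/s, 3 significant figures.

Δv ≈ 4.40 km/s

Stage wet mass = m₀ − payload = 11,700 − 864 = 10,836 kg.
Stage dry mass = ε × stage wet mass = 0.143 × 10,836 = 1,549.55 kg.
Burnout mass m_f = stage dry + payload = 1,549.55 + 864 = 2,413.55 kg.
v_e = Isp · g₀ = 284 × 9.81 = 2786.0 m/s.
Δv = v_e · ln(11,700/2,413.55) = 2786.0 × ln(4.848) = 2786.0 × 1.5785 ≈ 4398 m/s.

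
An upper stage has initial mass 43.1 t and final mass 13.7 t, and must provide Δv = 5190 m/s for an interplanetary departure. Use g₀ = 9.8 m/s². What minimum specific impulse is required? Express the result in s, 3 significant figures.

ln(m₀/m_f) = ln(43100/13700) = ln(3.146) = 1.1461.
Rocket equation: v_e = Δv / ln(m₀/m_f) = 5190 / 1.1461 = 4528.3 m/s.
Isp = v_e / g₀ = 4528.3 / 9.8 = 462.1 s.

Isp ≈ 462 s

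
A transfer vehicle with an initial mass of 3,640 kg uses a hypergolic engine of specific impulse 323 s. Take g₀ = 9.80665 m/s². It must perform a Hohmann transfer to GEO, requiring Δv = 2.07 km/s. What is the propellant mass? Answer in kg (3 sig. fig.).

v_e = Isp · g₀ = 323 × 9.80665 = 3167.5 m/s.
Using Δv = v_e ln(m₀/m_f): m₀/m_f = exp(Δv / v_e) = exp(2070 / 3167.5) = exp(0.6535) = 1.9223.
m_f = 3,640 / 1.9223 = 1,893.57 kg, so propellant = m₀ − m_f = 3,640 − 1,893.57 = 1,746.43 kg.

propellant mass ≈ 1750 kg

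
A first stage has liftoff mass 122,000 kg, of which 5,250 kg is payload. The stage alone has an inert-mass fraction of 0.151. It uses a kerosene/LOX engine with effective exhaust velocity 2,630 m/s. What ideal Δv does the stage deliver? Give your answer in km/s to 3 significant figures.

Δv ≈ 4.40 km/s

Stage wet mass = m₀ − payload = 122,000 − 5,250 = 116,750 kg.
Stage dry mass = ε × stage wet mass = 0.151 × 116,750 = 17,629.3 kg.
Burnout mass m_f = stage dry + payload = 17,629.3 + 5,250 = 22,879.3 kg.
Δv = v_e · ln(122,000/22,879.3) = 2630.0 × ln(5.332) = 2630.0 × 1.6738 ≈ 4402 m/s.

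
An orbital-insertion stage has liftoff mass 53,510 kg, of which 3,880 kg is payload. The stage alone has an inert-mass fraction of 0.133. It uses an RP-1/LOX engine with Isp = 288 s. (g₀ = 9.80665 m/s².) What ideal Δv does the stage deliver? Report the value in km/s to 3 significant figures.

Δv ≈ 4.60 km/s

Stage wet mass = m₀ − payload = 53,510 − 3,880 = 49,630 kg.
Stage dry mass = ε × stage wet mass = 0.133 × 49,630 = 6,600.79 kg.
Burnout mass m_f = stage dry + payload = 6,600.79 + 3,880 = 10,480.79 kg.
v_e = Isp · g₀ = 288 × 9.80665 = 2824.3 m/s.
Δv = v_e · ln(53,510/10,480.79) = 2824.3 × ln(5.106) = 2824.3 × 1.6303 ≈ 4605 m/s.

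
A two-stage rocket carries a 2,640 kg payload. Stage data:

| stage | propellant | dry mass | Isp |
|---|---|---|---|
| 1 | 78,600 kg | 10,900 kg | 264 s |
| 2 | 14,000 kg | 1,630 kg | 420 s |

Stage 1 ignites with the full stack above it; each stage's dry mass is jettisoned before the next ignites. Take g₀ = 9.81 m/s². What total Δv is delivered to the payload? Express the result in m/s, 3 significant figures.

Ignition mass of stage 1 = 78,600+10,900 + 14,000+1,630 + 2,640 = 107,770 kg.
Stage 1: m₀ = 107,770 kg, m_f = 107,770 − 78,600 = 29,170 kg; Δv = 264×9.81×ln(3.695) = 2589.8×1.3069 ≈ 3385 m/s.
Stage 2: m₀ = 18,270 kg, m_f = 18,270 − 14,000 = 4,270 kg; Δv = 420×9.81×ln(4.279) = 4120.2×1.4536 ≈ 5989 m/s.
Total Δv = 3385 + 5989 = 9374 m/s.

Δv ≈ 9370 m/s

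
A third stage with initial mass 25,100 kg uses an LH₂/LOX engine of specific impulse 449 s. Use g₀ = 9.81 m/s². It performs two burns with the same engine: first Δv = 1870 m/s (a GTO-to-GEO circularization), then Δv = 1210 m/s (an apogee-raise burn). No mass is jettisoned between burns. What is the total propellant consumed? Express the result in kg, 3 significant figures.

total propellant consumed ≈ 12600 kg

v_e = Isp · g₀ = 449 × 9.81 = 4404.7 m/s.
After the first burn: m = 25100 × exp(−1870/4404.7) = 25100 × 0.65407 = 16,417.2 kg.
After the second burn: m = 16,417.2 × exp(−1210/4404.7) = 16,417.2 × 0.75979 = 12,473.6 kg.
Total propellant = m₀ − m_final = 25100 − 12,473.6 = 12,626.4 kg.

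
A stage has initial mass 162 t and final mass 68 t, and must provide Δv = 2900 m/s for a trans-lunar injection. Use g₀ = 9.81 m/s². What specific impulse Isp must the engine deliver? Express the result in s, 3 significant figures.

Isp ≈ 341 s

ln(m₀/m_f) = ln(162000/68000) = ln(2.382) = 0.8681.
v_e = Δv / ln(m₀/m_f) = 2900 / 0.8681 = 3340.7 m/s.
Isp = v_e / g₀ = 3340.7 / 9.81 = 340.5 s.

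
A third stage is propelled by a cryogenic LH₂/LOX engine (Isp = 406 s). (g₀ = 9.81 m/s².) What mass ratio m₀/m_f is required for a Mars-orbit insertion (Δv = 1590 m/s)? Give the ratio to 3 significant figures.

mass ratio ≈ 1.49

v_e = Isp · g₀ = 406 × 9.81 = 3982.9 m/s.
By the Tsiolkovsky rocket equation, m₀/m_f = exp(Δv / v_e) = exp(1590 / 3982.9) = exp(0.3992) = 1.4906.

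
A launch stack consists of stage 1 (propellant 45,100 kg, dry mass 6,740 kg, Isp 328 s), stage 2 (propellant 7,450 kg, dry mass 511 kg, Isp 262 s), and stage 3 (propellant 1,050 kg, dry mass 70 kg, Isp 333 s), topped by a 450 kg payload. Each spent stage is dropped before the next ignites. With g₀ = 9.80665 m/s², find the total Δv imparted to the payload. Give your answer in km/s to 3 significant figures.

Δv ≈ 11.8 km/s

Ignition mass of stage 1 = 45,100+6,740 + 7,450+511 + 1,050+70 + 450 = 61,371 kg.
Stage 1: m₀ = 61,371 kg, m_f = 61,371 − 45,100 = 16,271 kg; Δv = 328×9.80665×ln(3.772) = 3216.6×1.3276 ≈ 4270 m/s.
Stage 2: m₀ = 9,531 kg, m_f = 9,531 − 7,450 = 2,081 kg; Δv = 262×9.80665×ln(4.58) = 2569.3×1.5217 ≈ 3910 m/s.
Stage 3: m₀ = 1,570 kg, m_f = 1,570 − 1,050 = 520 kg; Δv = 333×9.80665×ln(3.019) = 3265.6×1.1050 ≈ 3609 m/s.
Total Δv = 4270 + 3910 + 3609 = 11789 m/s.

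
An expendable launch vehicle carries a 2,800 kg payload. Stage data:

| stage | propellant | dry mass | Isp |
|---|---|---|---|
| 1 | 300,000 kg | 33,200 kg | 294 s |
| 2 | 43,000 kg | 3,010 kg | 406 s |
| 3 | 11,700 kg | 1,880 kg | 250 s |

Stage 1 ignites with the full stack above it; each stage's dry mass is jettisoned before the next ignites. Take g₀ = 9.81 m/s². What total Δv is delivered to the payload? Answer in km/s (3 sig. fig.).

Ignition mass of stage 1 = 300,000+33,200 + 43,000+3,010 + 11,700+1,880 + 2,800 = 395,590 kg.
Stage 1: m₀ = 395,590 kg, m_f = 395,590 − 300,000 = 95,590 kg; Δv = 294×9.81×ln(4.138) = 2884.1×1.4203 ≈ 4096 m/s.
Stage 2: m₀ = 62,390 kg, m_f = 62,390 − 43,000 = 19,390 kg; Δv = 406×9.81×ln(3.218) = 3982.9×1.1686 ≈ 4655 m/s.
Stage 3: m₀ = 16,380 kg, m_f = 16,380 − 11,700 = 4,680 kg; Δv = 250×9.81×ln(3.5) = 2452.5×1.2528 ≈ 3072 m/s.
Total Δv = 4096 + 4655 + 3072 = 11823 m/s.

Δv ≈ 11.8 km/s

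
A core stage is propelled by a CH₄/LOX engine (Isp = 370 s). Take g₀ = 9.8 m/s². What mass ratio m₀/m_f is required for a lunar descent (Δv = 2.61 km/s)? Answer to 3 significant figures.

mass ratio ≈ 2.05

v_e = Isp · g₀ = 370 × 9.8 = 3626.0 m/s.
From the ideal rocket equation, m₀/m_f = exp(Δv / v_e) = exp(2610 / 3626.0) = exp(0.7198) = 2.0540.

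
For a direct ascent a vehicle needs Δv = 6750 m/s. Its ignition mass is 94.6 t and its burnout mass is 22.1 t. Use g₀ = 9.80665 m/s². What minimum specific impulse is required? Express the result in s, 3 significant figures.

ln(m₀/m_f) = ln(94600/22100) = ln(4.281) = 1.4541.
v_e = Δv / ln(m₀/m_f) = 6750 / 1.4541 = 4642.1 m/s.
Isp = v_e / g₀ = 4642.1 / 9.80665 = 473.4 s.

Isp ≈ 473 s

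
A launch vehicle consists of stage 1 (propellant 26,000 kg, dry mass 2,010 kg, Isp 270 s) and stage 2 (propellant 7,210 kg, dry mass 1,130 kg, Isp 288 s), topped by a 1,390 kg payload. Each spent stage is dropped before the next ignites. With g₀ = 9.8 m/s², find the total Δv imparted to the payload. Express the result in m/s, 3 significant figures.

Ignition mass of stage 1 = 26,000+2,010 + 7,210+1,130 + 1,390 = 37,740 kg.
Stage 1: m₀ = 37,740 kg, m_f = 37,740 − 26,000 = 11,740 kg; Δv = 270×9.8×ln(3.215) = 2646.0×1.1677 ≈ 3090 m/s.
Stage 2: m₀ = 9,730 kg, m_f = 9,730 − 7,210 = 2,520 kg; Δv = 288×9.8×ln(3.861) = 2822.4×1.3510 ≈ 3813 m/s.
Total Δv = 3090 + 3813 = 6903 m/s.

Δv ≈ 6900 m/s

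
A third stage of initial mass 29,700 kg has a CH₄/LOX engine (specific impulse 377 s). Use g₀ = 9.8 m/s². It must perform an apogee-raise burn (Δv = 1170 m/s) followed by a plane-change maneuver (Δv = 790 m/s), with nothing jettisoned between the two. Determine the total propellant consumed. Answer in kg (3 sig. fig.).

v_e = Isp · g₀ = 377 × 9.8 = 3694.6 m/s.
After the first burn: m = 29700 × exp(−1170/3694.6) = 29700 × 0.72857 = 21,638.5 kg.
After the second burn: m = 21,638.5 × exp(−790/3694.6) = 21,638.5 × 0.80749 = 17,472.9 kg.
Total propellant = m₀ − m_final = 29700 − 17,472.9 = 12,227.1 kg.

total propellant consumed ≈ 12200 kg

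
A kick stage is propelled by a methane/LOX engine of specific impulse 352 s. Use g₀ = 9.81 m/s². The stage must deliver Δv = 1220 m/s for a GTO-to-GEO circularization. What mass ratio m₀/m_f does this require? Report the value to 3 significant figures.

v_e = Isp · g₀ = 352 × 9.81 = 3453.1 m/s.
m₀/m_f = exp(Δv / v_e) = exp(1220 / 3453.1) = exp(0.3533) = 1.4238.

mass ratio ≈ 1.42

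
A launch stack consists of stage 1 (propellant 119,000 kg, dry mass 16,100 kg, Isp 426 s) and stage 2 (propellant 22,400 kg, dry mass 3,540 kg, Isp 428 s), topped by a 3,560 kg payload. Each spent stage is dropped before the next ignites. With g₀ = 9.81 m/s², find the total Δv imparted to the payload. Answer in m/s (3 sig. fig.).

Δv ≈ 11300 m/s

Ignition mass of stage 1 = 119,000+16,100 + 22,400+3,540 + 3,560 = 164,600 kg.
Stage 1: m₀ = 164,600 kg, m_f = 164,600 − 119,000 = 45,600 kg; Δv = 426×9.81×ln(3.61) = 4179.1×1.2836 ≈ 5364 m/s.
Stage 2: m₀ = 29,500 kg, m_f = 29,500 − 22,400 = 7,100 kg; Δv = 428×9.81×ln(4.155) = 4198.7×1.4243 ≈ 5980 m/s.
Total Δv = 5364 + 5980 = 11344 m/s.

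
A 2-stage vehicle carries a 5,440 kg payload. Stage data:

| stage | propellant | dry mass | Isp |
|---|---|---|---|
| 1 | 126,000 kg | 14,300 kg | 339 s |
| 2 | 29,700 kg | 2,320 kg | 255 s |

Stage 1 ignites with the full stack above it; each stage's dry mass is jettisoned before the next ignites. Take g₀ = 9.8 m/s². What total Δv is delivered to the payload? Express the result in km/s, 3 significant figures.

Ignition mass of stage 1 = 126,000+14,300 + 29,700+2,320 + 5,440 = 177,760 kg.
Stage 1: m₀ = 177,760 kg, m_f = 177,760 − 126,000 = 51,760 kg; Δv = 339×9.8×ln(3.434) = 3322.2×1.2338 ≈ 4099 m/s.
Stage 2: m₀ = 37,460 kg, m_f = 37,460 − 29,700 = 7,760 kg; Δv = 255×9.8×ln(4.827) = 2499.0×1.5743 ≈ 3934 m/s.
Total Δv = 4099 + 3934 = 8033 m/s.

Δv ≈ 8.03 km/s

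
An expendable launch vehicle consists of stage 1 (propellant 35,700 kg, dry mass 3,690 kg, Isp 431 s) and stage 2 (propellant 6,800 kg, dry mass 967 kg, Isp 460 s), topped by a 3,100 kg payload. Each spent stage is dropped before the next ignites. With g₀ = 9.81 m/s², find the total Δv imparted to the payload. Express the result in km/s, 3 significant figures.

Ignition mass of stage 1 = 35,700+3,690 + 6,800+967 + 3,100 = 50,257 kg.
Stage 1: m₀ = 50,257 kg, m_f = 50,257 − 35,700 = 14,557 kg; Δv = 431×9.81×ln(3.452) = 4228.1×1.2391 ≈ 5239 m/s.
Stage 2: m₀ = 10,867 kg, m_f = 10,867 − 6,800 = 4,067 kg; Δv = 460×9.81×ln(2.672) = 4512.6×0.9828 ≈ 4435 m/s.
Total Δv = 5239 + 4435 = 9674 m/s.

Δv ≈ 9.67 km/s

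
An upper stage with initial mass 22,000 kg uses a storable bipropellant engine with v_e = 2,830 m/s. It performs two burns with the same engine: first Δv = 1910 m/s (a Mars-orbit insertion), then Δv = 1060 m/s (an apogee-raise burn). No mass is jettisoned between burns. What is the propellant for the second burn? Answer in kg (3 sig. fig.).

After the first burn: m = 22000 × exp(−1910/2830.0) = 22000 × 0.50920 = 11,202.4 kg.
After the second burn: m = 11,202.4 × exp(−1060/2830.0) = 11,202.4 × 0.68759 = 7,702.66 kg.
Second-burn propellant = 11,202.4 − 7,702.66 = 3,499.74 kg.

propellant for the second burn ≈ 3500 kg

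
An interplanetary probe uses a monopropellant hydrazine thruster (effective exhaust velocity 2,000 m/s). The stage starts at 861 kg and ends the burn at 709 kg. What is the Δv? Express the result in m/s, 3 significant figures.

Δv ≈ 388 m/s

Δv = v_e · ln(m₀/m_f) = 2000.0 × ln(1.214) = 2000.0 × 0.1942 ≈ 388.5 m/s.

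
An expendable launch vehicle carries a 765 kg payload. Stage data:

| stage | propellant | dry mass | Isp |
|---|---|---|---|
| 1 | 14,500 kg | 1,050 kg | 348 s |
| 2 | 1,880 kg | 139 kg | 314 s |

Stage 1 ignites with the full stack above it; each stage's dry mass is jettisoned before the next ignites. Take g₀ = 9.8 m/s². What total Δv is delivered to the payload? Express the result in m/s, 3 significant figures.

Δv ≈ 8800 m/s

Ignition mass of stage 1 = 14,500+1,050 + 1,880+139 + 765 = 18,334 kg.
Stage 1: m₀ = 18,334 kg, m_f = 18,334 − 14,500 = 3,834 kg; Δv = 348×9.8×ln(4.782) = 3410.4×1.5648 ≈ 5337 m/s.
Stage 2: m₀ = 2,784 kg, m_f = 2,784 − 1,880 = 904 kg; Δv = 314×9.8×ln(3.08) = 3077.2×1.1248 ≈ 3461 m/s.
Total Δv = 5337 + 3461 = 8798 m/s.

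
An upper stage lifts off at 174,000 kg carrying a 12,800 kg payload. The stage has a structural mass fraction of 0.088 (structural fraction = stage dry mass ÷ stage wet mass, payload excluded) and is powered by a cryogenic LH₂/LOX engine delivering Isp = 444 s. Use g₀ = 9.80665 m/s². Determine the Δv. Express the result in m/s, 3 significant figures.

Stage wet mass = m₀ − payload = 174,000 − 12,800 = 161,200 kg.
Stage dry mass = ε × stage wet mass = 0.088 × 161,200 = 14,185.6 kg.
Burnout mass m_f = stage dry + payload = 14,185.6 + 12,800 = 26,985.6 kg.
v_e = Isp · g₀ = 444 × 9.80665 = 4354.2 m/s.
By the Tsiolkovsky rocket equation, Δv = v_e · ln(174,000/26,985.6) = 4354.2 × ln(6.448) = 4354.2 × 1.8638 ≈ 8115 m/s.

Δv ≈ 8120 m/s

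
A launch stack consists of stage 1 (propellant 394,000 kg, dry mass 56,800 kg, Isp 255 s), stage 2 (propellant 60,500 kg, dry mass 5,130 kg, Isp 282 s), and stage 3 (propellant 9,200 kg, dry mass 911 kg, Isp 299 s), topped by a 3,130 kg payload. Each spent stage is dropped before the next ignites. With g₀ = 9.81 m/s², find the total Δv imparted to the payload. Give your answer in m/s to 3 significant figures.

Ignition mass of stage 1 = 394,000+56,800 + 60,500+5,130 + 9,200+911 + 3,130 = 529,671 kg.
Stage 1: m₀ = 529,671 kg, m_f = 529,671 − 394,000 = 135,671 kg; Δv = 255×9.81×ln(3.904) = 2501.6×1.3620 ≈ 3407 m/s.
Stage 2: m₀ = 78,871 kg, m_f = 78,871 − 60,500 = 18,371 kg; Δv = 282×9.81×ln(4.293) = 2766.4×1.4570 ≈ 4031 m/s.
Stage 3: m₀ = 13,241 kg, m_f = 13,241 − 9,200 = 4,041 kg; Δv = 299×9.81×ln(3.277) = 2933.2×1.1868 ≈ 3481 m/s.
Total Δv = 3407 + 4031 + 3481 = 10919 m/s.

Δv ≈ 10900 m/s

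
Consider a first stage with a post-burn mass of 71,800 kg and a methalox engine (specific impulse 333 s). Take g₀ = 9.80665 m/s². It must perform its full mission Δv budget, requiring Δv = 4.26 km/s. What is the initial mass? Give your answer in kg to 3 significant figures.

v_e = Isp · g₀ = 333 × 9.80665 = 3265.6 m/s.
m₀/m_f = exp(Δv / v_e) = exp(4260 / 3265.6) = exp(1.3045) = 3.6859.
m₀ = m_f × 3.6859 = 71,800 × 3.6859 = 264,648 kg.

initial mass ≈ 265000 kg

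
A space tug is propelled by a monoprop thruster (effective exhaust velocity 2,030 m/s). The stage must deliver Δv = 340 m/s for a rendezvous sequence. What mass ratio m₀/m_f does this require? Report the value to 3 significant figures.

mass ratio ≈ 1.18

Rocket equation: m₀/m_f = exp(Δv / v_e) = exp(340 / 2030.0) = exp(0.1675) = 1.1823.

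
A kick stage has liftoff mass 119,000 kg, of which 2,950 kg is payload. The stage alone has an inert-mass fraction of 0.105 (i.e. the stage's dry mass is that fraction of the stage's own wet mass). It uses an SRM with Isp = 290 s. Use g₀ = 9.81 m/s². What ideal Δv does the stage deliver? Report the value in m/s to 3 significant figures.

Stage wet mass = m₀ − payload = 119,000 − 2,950 = 116,050 kg.
Stage dry mass = ε × stage wet mass = 0.105 × 116,050 = 12,185.3 kg.
Burnout mass m_f = stage dry + payload = 12,185.3 + 2,950 = 15,135.3 kg.
v_e = Isp · g₀ = 290 × 9.81 = 2844.9 m/s.
Δv = v_e · ln(119,000/15,135.3) = 2844.9 × ln(7.862) = 2844.9 × 2.0621 ≈ 5866 m/s.

Δv ≈ 5870 m/s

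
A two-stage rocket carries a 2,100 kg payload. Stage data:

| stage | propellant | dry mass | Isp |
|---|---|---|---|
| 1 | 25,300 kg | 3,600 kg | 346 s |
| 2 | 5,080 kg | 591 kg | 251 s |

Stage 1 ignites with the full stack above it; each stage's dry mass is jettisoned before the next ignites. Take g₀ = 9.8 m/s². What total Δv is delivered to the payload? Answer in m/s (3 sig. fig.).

Δv ≈ 6580 m/s

Ignition mass of stage 1 = 25,300+3,600 + 5,080+591 + 2,100 = 36,671 kg.
Stage 1: m₀ = 36,671 kg, m_f = 36,671 − 25,300 = 11,371 kg; Δv = 346×9.8×ln(3.225) = 3390.8×1.1709 ≈ 3970 m/s.
Stage 2: m₀ = 7,771 kg, m_f = 7,771 − 5,080 = 2,691 kg; Δv = 251×9.8×ln(2.888) = 2459.8×1.0605 ≈ 2609 m/s.
Total Δv = 3970 + 2609 = 6579 m/s.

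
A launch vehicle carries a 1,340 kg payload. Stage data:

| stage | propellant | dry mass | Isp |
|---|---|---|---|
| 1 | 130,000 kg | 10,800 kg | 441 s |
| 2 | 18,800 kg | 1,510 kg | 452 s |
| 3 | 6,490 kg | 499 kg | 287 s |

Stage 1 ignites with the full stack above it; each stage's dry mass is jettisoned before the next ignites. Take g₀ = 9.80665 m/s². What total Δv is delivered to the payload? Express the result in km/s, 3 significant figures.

Ignition mass of stage 1 = 130,000+10,800 + 18,800+1,510 + 6,490+499 + 1,340 = 169,439 kg.
Stage 1: m₀ = 169,439 kg, m_f = 169,439 − 130,000 = 39,439 kg; Δv = 441×9.80665×ln(4.296) = 4324.7×1.4577 ≈ 6304 m/s.
Stage 2: m₀ = 28,639 kg, m_f = 28,639 − 18,800 = 9,839 kg; Δv = 452×9.80665×ln(2.911) = 4432.6×1.0684 ≈ 4736 m/s.
Stage 3: m₀ = 8,329 kg, m_f = 8,329 − 6,490 = 1,839 kg; Δv = 287×9.80665×ln(4.529) = 2814.5×1.5105 ≈ 4251 m/s.
Total Δv = 6304 + 4736 + 4251 = 15291 m/s.

Δv ≈ 15.3 km/s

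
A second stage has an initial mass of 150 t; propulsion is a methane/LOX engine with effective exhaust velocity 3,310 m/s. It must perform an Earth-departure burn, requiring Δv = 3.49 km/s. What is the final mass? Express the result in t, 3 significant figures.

By the Tsiolkovsky rocket equation, m₀/m_f = exp(Δv / v_e) = exp(3490 / 3310.0) = exp(1.0544) = 2.8702.
m_f = m₀ / 2.8702 = 150 / 2.8702 = 52.2612 t.

final mass ≈ 52.3 t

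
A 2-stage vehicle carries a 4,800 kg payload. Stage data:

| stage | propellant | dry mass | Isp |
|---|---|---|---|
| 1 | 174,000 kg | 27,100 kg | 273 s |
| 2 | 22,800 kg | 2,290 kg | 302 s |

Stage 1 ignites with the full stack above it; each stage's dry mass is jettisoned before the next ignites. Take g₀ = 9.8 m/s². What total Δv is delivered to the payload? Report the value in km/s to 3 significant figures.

Δv ≈ 8.00 km/s

Ignition mass of stage 1 = 174,000+27,100 + 22,800+2,290 + 4,800 = 230,990 kg.
Stage 1: m₀ = 230,990 kg, m_f = 230,990 − 174,000 = 56,990 kg; Δv = 273×9.8×ln(4.053) = 2675.4×1.3995 ≈ 3744 m/s.
Stage 2: m₀ = 29,890 kg, m_f = 29,890 − 22,800 = 7,090 kg; Δv = 302×9.8×ln(4.216) = 2959.6×1.4388 ≈ 4258 m/s.
Total Δv = 3744 + 4258 = 8002 m/s.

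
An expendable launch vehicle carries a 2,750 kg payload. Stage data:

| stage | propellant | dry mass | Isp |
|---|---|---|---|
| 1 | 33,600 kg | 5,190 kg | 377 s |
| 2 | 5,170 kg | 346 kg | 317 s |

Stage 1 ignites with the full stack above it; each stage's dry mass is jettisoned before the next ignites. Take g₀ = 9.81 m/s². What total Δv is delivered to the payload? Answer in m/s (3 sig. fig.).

Ignition mass of stage 1 = 33,600+5,190 + 5,170+346 + 2,750 = 47,056 kg.
Stage 1: m₀ = 47,056 kg, m_f = 47,056 − 33,600 = 13,456 kg; Δv = 377×9.81×ln(3.497) = 3698.4×1.2519 ≈ 4630 m/s.
Stage 2: m₀ = 8,266 kg, m_f = 8,266 − 5,170 = 3,096 kg; Δv = 317×9.81×ln(2.67) = 3109.8×0.9820 ≈ 3054 m/s.
Total Δv = 4630 + 3054 = 7684 m/s.

Δv ≈ 7680 m/s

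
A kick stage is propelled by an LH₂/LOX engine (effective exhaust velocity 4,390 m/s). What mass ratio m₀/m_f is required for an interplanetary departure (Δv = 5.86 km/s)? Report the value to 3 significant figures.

mass ratio ≈ 3.80

m₀/m_f = exp(Δv / v_e) = exp(5860 / 4390.0) = exp(1.3349) = 3.7994.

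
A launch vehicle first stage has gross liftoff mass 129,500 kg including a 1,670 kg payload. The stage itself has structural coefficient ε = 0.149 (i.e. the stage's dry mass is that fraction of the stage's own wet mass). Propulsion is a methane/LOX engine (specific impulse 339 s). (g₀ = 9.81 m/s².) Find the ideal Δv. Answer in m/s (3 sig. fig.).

Stage wet mass = m₀ − payload = 129,500 − 1,670 = 127,830 kg.
Stage dry mass = ε × stage wet mass = 0.149 × 127,830 = 19,046.7 kg.
Burnout mass m_f = stage dry + payload = 19,046.7 + 1,670 = 20,716.7 kg.
v_e = Isp · g₀ = 339 × 9.81 = 3325.6 m/s.
Δv = v_e · ln(129,500/20,716.7) = 3325.6 × ln(6.251) = 3325.6 × 1.8327 ≈ 6095 m/s.

Δv ≈ 6090 m/s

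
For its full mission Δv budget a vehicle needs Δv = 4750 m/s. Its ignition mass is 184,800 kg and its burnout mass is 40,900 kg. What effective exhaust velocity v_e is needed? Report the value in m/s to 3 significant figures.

ln(m₀/m_f) = ln(184800/40900) = ln(4.518) = 1.5081.
Using Δv = v_e ln(m₀/m_f): v_e = Δv / ln(m₀/m_f) = 4750 / 1.5081 = 3149.6 m/s.

v_e ≈ 3150 m/s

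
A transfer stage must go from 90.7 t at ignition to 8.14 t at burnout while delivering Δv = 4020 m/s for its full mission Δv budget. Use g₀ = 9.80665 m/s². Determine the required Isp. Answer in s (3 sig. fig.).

ln(m₀/m_f) = ln(90700/8140) = ln(11.14) = 2.4108.
Using Δv = v_e ln(m₀/m_f): v_e = Δv / ln(m₀/m_f) = 4020 / 2.4108 = 1667.5 m/s.
Isp = v_e / g₀ = 1667.5 / 9.80665 = 170.0 s.

Isp ≈ 170 s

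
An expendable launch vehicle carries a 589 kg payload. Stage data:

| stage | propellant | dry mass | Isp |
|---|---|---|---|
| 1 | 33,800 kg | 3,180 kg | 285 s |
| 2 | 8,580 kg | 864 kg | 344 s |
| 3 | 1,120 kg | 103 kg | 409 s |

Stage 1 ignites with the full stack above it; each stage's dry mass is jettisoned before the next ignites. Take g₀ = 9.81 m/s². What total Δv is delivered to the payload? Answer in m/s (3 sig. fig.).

Δv ≈ 12100 m/s

Ignition mass of stage 1 = 33,800+3,180 + 8,580+864 + 1,120+103 + 589 = 48,236 kg.
Stage 1: m₀ = 48,236 kg, m_f = 48,236 − 33,800 = 14,436 kg; Δv = 285×9.81×ln(3.341) = 2795.9×1.2064 ≈ 3373 m/s.
Stage 2: m₀ = 11,256 kg, m_f = 11,256 − 8,580 = 2,676 kg; Δv = 344×9.81×ln(4.206) = 3374.6×1.4366 ≈ 4848 m/s.
Stage 3: m₀ = 1,812 kg, m_f = 1,812 − 1,120 = 692 kg; Δv = 409×9.81×ln(2.618) = 4012.3×0.9626 ≈ 3862 m/s.
Total Δv = 3373 + 4848 + 3862 = 12083 m/s.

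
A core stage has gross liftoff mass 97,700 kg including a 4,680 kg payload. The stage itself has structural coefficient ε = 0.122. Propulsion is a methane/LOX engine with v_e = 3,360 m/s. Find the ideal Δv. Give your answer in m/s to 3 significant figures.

Δv ≈ 6070 m/s

Stage wet mass = m₀ − payload = 97,700 − 4,680 = 93,020 kg.
Stage dry mass = ε × stage wet mass = 0.122 × 93,020 = 11,348.4 kg.
Burnout mass m_f = stage dry + payload = 11,348.4 + 4,680 = 16,028.4 kg.
From the ideal rocket equation, Δv = v_e · ln(97,700/16,028.4) = 3360.0 × ln(6.095) = 3360.0 × 1.8075 ≈ 6073 m/s.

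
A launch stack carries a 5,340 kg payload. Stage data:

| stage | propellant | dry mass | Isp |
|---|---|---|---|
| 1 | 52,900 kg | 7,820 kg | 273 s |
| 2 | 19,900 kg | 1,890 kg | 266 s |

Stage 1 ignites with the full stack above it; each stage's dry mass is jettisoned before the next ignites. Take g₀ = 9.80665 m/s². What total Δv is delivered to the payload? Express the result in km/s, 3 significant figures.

Ignition mass of stage 1 = 52,900+7,820 + 19,900+1,890 + 5,340 = 87,850 kg.
Stage 1: m₀ = 87,850 kg, m_f = 87,850 − 52,900 = 34,950 kg; Δv = 273×9.80665×ln(2.514) = 2677.2×0.9217 ≈ 2468 m/s.
Stage 2: m₀ = 27,130 kg, m_f = 27,130 − 19,900 = 7,230 kg; Δv = 266×9.80665×ln(3.752) = 2608.6×1.3224 ≈ 3450 m/s.
Total Δv = 2468 + 3450 = 5918 m/s.

Δv ≈ 5.92 km/s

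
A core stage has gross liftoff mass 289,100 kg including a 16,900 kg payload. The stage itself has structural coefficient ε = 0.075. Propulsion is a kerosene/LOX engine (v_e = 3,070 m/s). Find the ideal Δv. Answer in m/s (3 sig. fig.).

Stage wet mass = m₀ − payload = 289,100 − 16,900 = 272,200 kg.
Stage dry mass = ε × stage wet mass = 0.075 × 272,200 = 20,415 kg.
Burnout mass m_f = stage dry + payload = 20,415 + 16,900 = 37,315 kg.
Δv = v_e · ln(289,100/37,315) = 3070.0 × ln(7.748) = 3070.0 × 2.0474 ≈ 6285 m/s.

Δv ≈ 6290 m/s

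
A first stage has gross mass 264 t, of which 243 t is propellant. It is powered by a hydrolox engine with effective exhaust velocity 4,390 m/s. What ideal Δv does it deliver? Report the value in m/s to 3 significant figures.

Δv ≈ 11100 m/s

m_f = m₀ − m_prop = 264 − 243 = 21 t.
By the Tsiolkovsky rocket equation, Δv = v_e · ln(m₀/m_f) = 4390.0 × ln(12.57) = 4390.0 × 2.5314 ≈ 11113.0 m/s.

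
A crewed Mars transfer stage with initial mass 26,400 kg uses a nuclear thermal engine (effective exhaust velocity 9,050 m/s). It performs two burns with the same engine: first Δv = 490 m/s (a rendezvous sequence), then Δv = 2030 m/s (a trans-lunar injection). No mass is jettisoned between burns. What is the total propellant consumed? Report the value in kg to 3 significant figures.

total propellant consumed ≈ 6420 kg

After the first burn: m = 26400 × exp(−490/9050.0) = 26400 × 0.94730 = 25,008.7 kg.
After the second burn: m = 25,008.7 × exp(−2030/9050.0) = 25,008.7 × 0.79907 = 19,983.7 kg.
Total propellant = m₀ − m_final = 26400 − 19,983.7 = 6,416.3 kg.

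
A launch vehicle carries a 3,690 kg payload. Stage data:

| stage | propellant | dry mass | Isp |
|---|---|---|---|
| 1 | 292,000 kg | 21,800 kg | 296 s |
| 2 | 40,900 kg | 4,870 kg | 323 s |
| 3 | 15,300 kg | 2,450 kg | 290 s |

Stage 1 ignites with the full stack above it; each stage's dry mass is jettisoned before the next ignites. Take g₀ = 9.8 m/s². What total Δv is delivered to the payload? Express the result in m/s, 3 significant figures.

Ignition mass of stage 1 = 292,000+21,800 + 40,900+4,870 + 15,300+2,450 + 3,690 = 381,010 kg.
Stage 1: m₀ = 381,010 kg, m_f = 381,010 − 292,000 = 89,010 kg; Δv = 296×9.8×ln(4.281) = 2900.8×1.4541 ≈ 4218 m/s.
Stage 2: m₀ = 67,210 kg, m_f = 67,210 − 40,900 = 26,310 kg; Δv = 323×9.8×ln(2.555) = 3165.4×0.9379 ≈ 2969 m/s.
Stage 3: m₀ = 21,440 kg, m_f = 21,440 − 15,300 = 6,140 kg; Δv = 290×9.8×ln(3.492) = 2842.0×1.2504 ≈ 3554 m/s.
Total Δv = 4218 + 2969 + 3554 = 10741 m/s.

Δv ≈ 10700 m/s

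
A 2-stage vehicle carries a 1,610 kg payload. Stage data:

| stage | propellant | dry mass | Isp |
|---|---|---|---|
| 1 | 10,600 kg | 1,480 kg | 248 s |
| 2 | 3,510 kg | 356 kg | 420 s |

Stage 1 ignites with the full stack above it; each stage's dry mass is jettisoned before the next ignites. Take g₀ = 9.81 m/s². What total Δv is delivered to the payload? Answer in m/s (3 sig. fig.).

Δv ≈ 6470 m/s

Ignition mass of stage 1 = 10,600+1,480 + 3,510+356 + 1,610 = 17,556 kg.
Stage 1: m₀ = 17,556 kg, m_f = 17,556 − 10,600 = 6,956 kg; Δv = 248×9.81×ln(2.524) = 2432.9×0.9258 ≈ 2252 m/s.
Stage 2: m₀ = 5,476 kg, m_f = 5,476 − 3,510 = 1,966 kg; Δv = 420×9.81×ln(2.785) = 4120.2×1.0244 ≈ 4221 m/s.
Total Δv = 2252 + 4221 = 6473 m/s.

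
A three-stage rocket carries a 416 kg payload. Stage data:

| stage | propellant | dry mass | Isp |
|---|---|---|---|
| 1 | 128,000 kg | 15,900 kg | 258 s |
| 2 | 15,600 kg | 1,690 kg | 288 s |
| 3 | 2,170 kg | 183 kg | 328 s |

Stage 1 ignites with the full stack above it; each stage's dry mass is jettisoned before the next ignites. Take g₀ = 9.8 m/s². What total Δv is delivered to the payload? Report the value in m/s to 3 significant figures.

Δv ≈ 13000 m/s

Ignition mass of stage 1 = 128,000+15,900 + 15,600+1,690 + 2,170+183 + 416 = 163,959 kg.
Stage 1: m₀ = 163,959 kg, m_f = 163,959 − 128,000 = 35,959 kg; Δv = 258×9.8×ln(4.56) = 2528.4×1.5172 ≈ 3836 m/s.
Stage 2: m₀ = 20,059 kg, m_f = 20,059 − 15,600 = 4,459 kg; Δv = 288×9.8×ln(4.499) = 2822.4×1.5038 ≈ 4244 m/s.
Stage 3: m₀ = 2,769 kg, m_f = 2,769 − 2,170 = 599 kg; Δv = 328×9.8×ln(4.623) = 3214.4×1.5310 ≈ 4921 m/s.
Total Δv = 3836 + 4244 + 4921 = 13001 m/s.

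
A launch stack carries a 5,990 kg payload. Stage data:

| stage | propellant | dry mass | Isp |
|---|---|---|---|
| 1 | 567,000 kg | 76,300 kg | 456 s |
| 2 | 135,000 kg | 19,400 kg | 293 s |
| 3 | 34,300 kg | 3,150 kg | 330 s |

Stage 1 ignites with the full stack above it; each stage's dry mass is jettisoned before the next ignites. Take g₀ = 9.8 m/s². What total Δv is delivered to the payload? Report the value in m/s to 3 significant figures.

Ignition mass of stage 1 = 567,000+76,300 + 135,000+19,400 + 34,300+3,150 + 5,990 = 841,140 kg.
Stage 1: m₀ = 841,140 kg, m_f = 841,140 − 567,000 = 274,140 kg; Δv = 456×9.8×ln(3.068) = 4468.8×1.1211 ≈ 5010 m/s.
Stage 2: m₀ = 197,840 kg, m_f = 197,840 − 135,000 = 62,840 kg; Δv = 293×9.8×ln(3.148) = 2871.4×1.1469 ≈ 3293 m/s.
Stage 3: m₀ = 43,440 kg, m_f = 43,440 − 34,300 = 9,140 kg; Δv = 330×9.8×ln(4.753) = 3234.0×1.5587 ≈ 5041 m/s.
Total Δv = 5010 + 3293 + 5041 = 13344 m/s.

Δv ≈ 13300 m/s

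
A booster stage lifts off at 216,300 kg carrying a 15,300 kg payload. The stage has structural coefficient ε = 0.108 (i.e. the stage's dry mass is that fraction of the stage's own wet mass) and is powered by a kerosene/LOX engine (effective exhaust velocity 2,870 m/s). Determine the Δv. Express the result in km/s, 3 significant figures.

Stage wet mass = m₀ − payload = 216,300 − 15,300 = 201,000 kg.
Stage dry mass = ε × stage wet mass = 0.108 × 201,000 = 21,708 kg.
Burnout mass m_f = stage dry + payload = 21,708 + 15,300 = 37,008 kg.
Rocket equation: Δv = v_e · ln(216,300/37,008) = 2870.0 × ln(5.845) = 2870.0 × 1.7655 ≈ 5067 m/s.

Δv ≈ 5.07 km/s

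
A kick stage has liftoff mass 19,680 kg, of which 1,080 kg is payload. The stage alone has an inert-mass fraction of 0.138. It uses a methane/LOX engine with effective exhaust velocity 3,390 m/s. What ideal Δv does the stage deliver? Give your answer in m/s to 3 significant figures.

Δv ≈ 5710 m/s

Stage wet mass = m₀ − payload = 19,680 − 1,080 = 18,600 kg.
Stage dry mass = ε × stage wet mass = 0.138 × 18,600 = 2,566.8 kg.
Burnout mass m_f = stage dry + payload = 2,566.8 + 1,080 = 3,646.8 kg.
Δv = v_e · ln(19,680/3,646.8) = 3390.0 × ln(5.397) = 3390.0 × 1.6858 ≈ 5715 m/s.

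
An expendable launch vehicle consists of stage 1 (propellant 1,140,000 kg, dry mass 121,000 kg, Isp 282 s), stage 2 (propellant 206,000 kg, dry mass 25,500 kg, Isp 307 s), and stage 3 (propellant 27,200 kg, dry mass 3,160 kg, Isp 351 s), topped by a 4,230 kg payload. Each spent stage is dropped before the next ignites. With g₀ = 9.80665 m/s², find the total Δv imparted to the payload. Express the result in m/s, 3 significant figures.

Δv ≈ 13600 m/s

Ignition mass of stage 1 = 1,140,000+121,000 + 206,000+25,500 + 27,200+3,160 + 4,230 = 1,527,090 kg.
Stage 1: m₀ = 1,527,090 kg, m_f = 1,527,090 − 1,140,000 = 387,090 kg; Δv = 282×9.80665×ln(3.945) = 2765.5×1.3725 ≈ 3796 m/s.
Stage 2: m₀ = 266,090 kg, m_f = 266,090 − 206,000 = 60,090 kg; Δv = 307×9.80665×ln(4.428) = 3010.6×1.4880 ≈ 4480 m/s.
Stage 3: m₀ = 34,590 kg, m_f = 34,590 − 27,200 = 7,390 kg; Δv = 351×9.80665×ln(4.681) = 3442.1×1.5434 ≈ 5313 m/s.
Total Δv = 3796 + 4480 + 5313 = 13589 m/s.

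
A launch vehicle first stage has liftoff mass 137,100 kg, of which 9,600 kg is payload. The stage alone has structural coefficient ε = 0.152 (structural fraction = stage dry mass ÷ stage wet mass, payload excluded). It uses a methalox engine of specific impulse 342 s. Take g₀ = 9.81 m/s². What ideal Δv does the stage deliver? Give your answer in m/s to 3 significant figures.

Stage wet mass = m₀ − payload = 137,100 − 9,600 = 127,500 kg.
Stage dry mass = ε × stage wet mass = 0.152 × 127,500 = 19,380 kg.
Burnout mass m_f = stage dry + payload = 19,380 + 9,600 = 28,980 kg.
v_e = Isp · g₀ = 342 × 9.81 = 3355.0 m/s.
Δv = v_e · ln(137,100/28,980) = 3355.0 × ln(4.731) = 3355.0 × 1.5541 ≈ 5214 m/s.

Δv ≈ 5210 m/s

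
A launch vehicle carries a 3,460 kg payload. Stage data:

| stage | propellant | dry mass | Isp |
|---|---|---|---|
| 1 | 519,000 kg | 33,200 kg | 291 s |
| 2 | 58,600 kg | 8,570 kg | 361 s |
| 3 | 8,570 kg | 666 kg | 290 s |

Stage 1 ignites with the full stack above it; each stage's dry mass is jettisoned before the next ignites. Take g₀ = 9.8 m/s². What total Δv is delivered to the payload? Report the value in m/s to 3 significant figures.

Ignition mass of stage 1 = 519,000+33,200 + 58,600+8,570 + 8,570+666 + 3,460 = 632,066 kg.
Stage 1: m₀ = 632,066 kg, m_f = 632,066 − 519,000 = 113,066 kg; Δv = 291×9.8×ln(5.59) = 2851.8×1.7210 ≈ 4908 m/s.
Stage 2: m₀ = 79,866 kg, m_f = 79,866 − 58,600 = 21,266 kg; Δv = 361×9.8×ln(3.756) = 3537.8×1.3232 ≈ 4681 m/s.
Stage 3: m₀ = 12,696 kg, m_f = 12,696 − 8,570 = 4,126 kg; Δv = 290×9.8×ln(3.077) = 2842.0×1.1240 ≈ 3194 m/s.
Total Δv = 4908 + 4681 + 3194 = 12783 m/s.

Δv ≈ 12800 m/s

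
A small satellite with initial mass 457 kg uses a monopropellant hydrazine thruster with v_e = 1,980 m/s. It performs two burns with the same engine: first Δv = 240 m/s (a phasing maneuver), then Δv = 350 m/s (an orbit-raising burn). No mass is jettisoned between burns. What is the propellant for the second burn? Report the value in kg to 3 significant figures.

propellant for the second burn ≈ 65.6 kg

After the first burn: m = 457 × exp(−240/1980.0) = 457 × 0.88585 = 404.833 kg.
After the second burn: m = 404.833 × exp(−350/1980.0) = 404.833 × 0.83797 = 339.238 kg.
Second-burn propellant = 404.833 − 339.238 = 65.595 kg.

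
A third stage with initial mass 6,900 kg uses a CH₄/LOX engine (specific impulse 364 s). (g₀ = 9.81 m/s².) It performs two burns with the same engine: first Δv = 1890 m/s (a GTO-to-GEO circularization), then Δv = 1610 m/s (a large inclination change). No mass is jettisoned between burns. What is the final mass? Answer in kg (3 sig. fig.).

final mass ≈ 2590 kg

v_e = Isp · g₀ = 364 × 9.81 = 3570.8 m/s.
After the first burn: m = 6900 × exp(−1890/3570.8) = 6900 × 0.58902 = 4,064.24 kg.
After the second burn: m = 4,064.24 × exp(−1610/3570.8) = 4,064.24 × 0.63707 = 2,589.21 kg.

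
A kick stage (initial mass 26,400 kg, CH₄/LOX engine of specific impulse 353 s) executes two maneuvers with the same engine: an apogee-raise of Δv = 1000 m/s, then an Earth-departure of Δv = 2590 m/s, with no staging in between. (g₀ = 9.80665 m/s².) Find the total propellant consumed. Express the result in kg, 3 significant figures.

total propellant consumed ≈ 17000 kg

v_e = Isp · g₀ = 353 × 9.80665 = 3461.7 m/s.
After the first burn: m = 26400 × exp(−1000/3461.7) = 26400 × 0.74911 = 19,776.5 kg.
After the second burn: m = 19,776.5 × exp(−2590/3461.7) = 19,776.5 × 0.47323 = 9,358.83 kg.
Total propellant = m₀ − m_final = 26400 − 9,358.83 = 17,041.17 kg.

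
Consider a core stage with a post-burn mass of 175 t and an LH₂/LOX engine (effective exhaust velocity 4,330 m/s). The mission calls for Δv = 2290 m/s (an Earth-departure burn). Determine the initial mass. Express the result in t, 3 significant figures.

initial mass ≈ 297 t

m₀/m_f = exp(Δv / v_e) = exp(2290 / 4330.0) = exp(0.5289) = 1.6970.
m₀ = m_f × 1.6970 = 175 × 1.6970 = 296.975 t.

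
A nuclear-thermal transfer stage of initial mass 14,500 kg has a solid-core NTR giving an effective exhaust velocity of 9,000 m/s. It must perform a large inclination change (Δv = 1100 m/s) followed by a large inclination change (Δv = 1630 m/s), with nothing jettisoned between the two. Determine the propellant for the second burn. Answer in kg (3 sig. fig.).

After the first burn: m = 14500 × exp(−1100/9000.0) = 14500 × 0.88495 = 12,831.8 kg.
After the second burn: m = 12,831.8 × exp(−1630/9000.0) = 12,831.8 × 0.83434 = 10,706.1 kg.
Second-burn propellant = 12,831.8 − 10,706.1 = 2,125.7 kg.

propellant for the second burn ≈ 2130 kg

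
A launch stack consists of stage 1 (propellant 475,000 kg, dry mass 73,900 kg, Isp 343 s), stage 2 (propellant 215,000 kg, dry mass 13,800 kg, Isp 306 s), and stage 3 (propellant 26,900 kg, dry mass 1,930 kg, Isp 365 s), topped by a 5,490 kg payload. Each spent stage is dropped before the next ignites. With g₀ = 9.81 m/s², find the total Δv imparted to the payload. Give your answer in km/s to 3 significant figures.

Ignition mass of stage 1 = 475,000+73,900 + 215,000+13,800 + 26,900+1,930 + 5,490 = 812,020 kg.
Stage 1: m₀ = 812,020 kg, m_f = 812,020 − 475,000 = 337,020 kg; Δv = 343×9.81×ln(2.409) = 3364.8×0.8794 ≈ 2959 m/s.
Stage 2: m₀ = 263,120 kg, m_f = 263,120 − 215,000 = 48,120 kg; Δv = 306×9.81×ln(5.468) = 3001.9×1.6989 ≈ 5100 m/s.
Stage 3: m₀ = 34,320 kg, m_f = 34,320 − 26,900 = 7,420 kg; Δv = 365×9.81×ln(4.625) = 3580.7×1.5315 ≈ 5484 m/s.
Total Δv = 2959 + 5100 + 5484 = 13543 m/s.

Δv ≈ 13.5 km/s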